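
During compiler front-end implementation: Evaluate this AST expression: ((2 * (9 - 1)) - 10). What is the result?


Expression: ((2 * (9 - 1)) - 10)
Evaluating step by step:
  9 - 1 = 8
  2 * 8 = 16
  16 - 10 = 6
Result: 6

6


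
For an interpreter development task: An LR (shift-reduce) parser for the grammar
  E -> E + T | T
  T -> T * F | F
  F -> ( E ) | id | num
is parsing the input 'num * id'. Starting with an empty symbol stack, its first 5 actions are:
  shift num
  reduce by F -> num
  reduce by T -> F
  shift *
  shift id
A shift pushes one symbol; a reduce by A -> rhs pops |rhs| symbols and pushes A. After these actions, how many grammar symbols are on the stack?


Tracking the symbol stack through each action:
  Action 1: shift 'num' : push -> stack = [num] (size 1)
  Action 2: reduce by F -> num : pop 1, push F -> stack = [F] (size 1)
  Action 3: reduce by T -> F : pop 1, push T -> stack = [T] (size 1)
  Action 4: shift '*' : push -> stack = [T, *] (size 2)
  Action 5: shift 'id' : push -> stack = [T, *, id] (size 3)
Final stack size: 3

3


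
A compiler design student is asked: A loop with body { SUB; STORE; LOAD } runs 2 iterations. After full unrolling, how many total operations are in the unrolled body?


Loop body operations: SUB, STORE, LOAD (3 ops per iteration)
Unrolling 2 iterations:
  Iteration 1: SUB, STORE, LOAD (3 ops)
  Iteration 2: SUB, STORE, LOAD (3 ops)
Total: 2 iterations * 3 ops/iter = 6 operations

6


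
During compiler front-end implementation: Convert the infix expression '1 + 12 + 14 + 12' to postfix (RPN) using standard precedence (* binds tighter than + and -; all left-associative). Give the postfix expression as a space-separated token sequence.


Applying the shunting-yard algorithm:
  Operand 1 -> output
  Push '+' onto operator stack -> op-stack: [+]
  Operand 12 -> output
  See '+' (prec 1); top '+' (prec 1) >= it -> pop '+' to output
  Push '+' onto operator stack -> op-stack: [+]
  Operand 14 -> output
  See '+' (prec 1); top '+' (prec 1) >= it -> pop '+' to output
  Push '+' onto operator stack -> op-stack: [+]
  Operand 12 -> output
  End of input: pop '+' to output
Postfix result: 1 12 + 14 + 12 +

1 12 + 14 + 12 +


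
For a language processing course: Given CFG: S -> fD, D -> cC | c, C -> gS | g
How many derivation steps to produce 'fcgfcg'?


Grammar: S -> fD, D -> cC | c, C -> gS | g
Deriving 'fcgfcg':
Step 1: S -> fD => fD
Step 2: D -> cC => fcC
Step 3: C -> gS => fcgS
Step 4: S -> fD => fcgfD
Step 5: D -> cC => fcgfcC
Step 6: C -> g => fcgfcg
Total derivation steps: 6

6


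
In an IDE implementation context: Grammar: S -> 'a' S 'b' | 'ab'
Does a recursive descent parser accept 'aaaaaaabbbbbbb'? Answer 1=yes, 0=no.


Grammar accepts strings of the form a^n b^n (n >= 1)
Word: 'aaaaaaabbbbbbb'
Counting: 7 a's and 7 b's
Check: 7 == 7? Yes
Derivation (S -> aSb applied 6 time(s), then S -> ab): S => aSb => aaSbb => aaaSbbb => aaaaSbbbb => aaaaaSbbbbb => aaaaaaSbbbbbb => aaaaaaabbbbbbb
Accepted

1


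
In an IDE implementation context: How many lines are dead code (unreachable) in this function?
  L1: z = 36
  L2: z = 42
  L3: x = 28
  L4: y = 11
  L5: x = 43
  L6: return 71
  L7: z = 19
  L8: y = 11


Analyzing control flow:
  L1: reachable (before return)
  L2: reachable (before return)
  L3: reachable (before return)
  L4: reachable (before return)
  L5: reachable (before return)
  L6: reachable (return statement)
  L7: DEAD (after return at L6)
  L8: DEAD (after return at L6)
Return at L6, total lines = 8
Dead lines: L7 through L8
Count: 2

2


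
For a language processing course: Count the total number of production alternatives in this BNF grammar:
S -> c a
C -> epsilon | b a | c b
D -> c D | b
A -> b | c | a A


Counting alternatives per rule:
  S: 1 alternative(s)
  C: 3 alternative(s)
  D: 2 alternative(s)
  A: 3 alternative(s)
Sum: 1 + 3 + 2 + 3 = 9

9


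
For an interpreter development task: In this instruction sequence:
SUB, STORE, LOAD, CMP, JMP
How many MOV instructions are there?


Scanning instruction sequence for MOV:
  Position 1: SUB
  Position 2: STORE
  Position 3: LOAD
  Position 4: CMP
  Position 5: JMP
Matches at positions: []
Total MOV count: 0

0


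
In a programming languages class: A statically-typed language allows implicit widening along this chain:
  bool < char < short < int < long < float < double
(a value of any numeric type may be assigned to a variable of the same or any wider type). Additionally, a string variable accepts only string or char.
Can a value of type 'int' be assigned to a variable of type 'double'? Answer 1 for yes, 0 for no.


Target variable type: double
Source value type: int
Numeric ranks: int=3, double=6
Widening allowed iff rank(source) <= rank(target): 3 <= 6? Yes
Result: 1

1


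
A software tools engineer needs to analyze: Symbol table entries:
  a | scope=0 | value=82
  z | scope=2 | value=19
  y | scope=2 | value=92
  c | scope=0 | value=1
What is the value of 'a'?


Searching symbol table for 'a':
  a | scope=0 | value=82 <- MATCH
  z | scope=2 | value=19
  y | scope=2 | value=92
  c | scope=0 | value=1
Found 'a' at scope 0 with value 82

82


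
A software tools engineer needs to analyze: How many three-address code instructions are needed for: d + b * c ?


Expression: d + b * c
Generating three-address code (respecting * over +/- precedence):
  Instruction 1: t1 = b * c
  Instruction 2: t2 = d + t1
Total instructions: 2

2


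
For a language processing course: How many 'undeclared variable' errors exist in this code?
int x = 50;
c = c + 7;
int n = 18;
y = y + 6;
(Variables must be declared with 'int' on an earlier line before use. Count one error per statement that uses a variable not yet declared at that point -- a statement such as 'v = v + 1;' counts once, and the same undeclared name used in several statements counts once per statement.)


Scanning code line by line:
  Line 1: declare 'x' -> declared = ['x']
  Line 2: use 'c' -> ERROR (undeclared)
  Line 3: declare 'n' -> declared = ['n', 'x']
  Line 4: use 'y' -> ERROR (undeclared)
Total undeclared variable errors: 2

2


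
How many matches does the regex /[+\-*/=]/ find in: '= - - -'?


Pattern: /[+\-*/=]/ (operators)
Input: '= - - -'
Scanning for matches:
  Match 1: '='
  Match 2: '-'
  Match 3: '-'
  Match 4: '-'
Total matches: 4

4


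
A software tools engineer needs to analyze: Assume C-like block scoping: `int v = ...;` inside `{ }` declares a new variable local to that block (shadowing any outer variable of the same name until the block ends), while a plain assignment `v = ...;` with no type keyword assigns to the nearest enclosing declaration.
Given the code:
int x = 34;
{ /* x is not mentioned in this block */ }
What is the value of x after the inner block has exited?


Analyzing scoping rules:
Outer scope: declares x = 34
Inner block: x is neither redeclared nor assigned -> unchanged
After the block -> 34
Result: 34

34


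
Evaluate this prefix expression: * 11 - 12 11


Parsing prefix expression: * 11 - 12 11
Step 1: Innermost operation '- 12 11'
  12 - 11 = 1
Step 2: Outer operation '* 11 [1]'
  11 * 1 = 11

11


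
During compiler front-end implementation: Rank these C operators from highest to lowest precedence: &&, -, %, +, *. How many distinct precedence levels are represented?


Looking up precedence for each operator:
  && -> precedence 2
  - -> precedence 5
  % -> precedence 6
  + -> precedence 5
  * -> precedence 6
Sorted highest to lowest: %, *, -, +, &&
Distinct precedence values: [6, 5, 2]
Number of distinct levels: 3

3


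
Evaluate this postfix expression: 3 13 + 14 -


Processing tokens left to right:
Push 3, Push 13
Pop 3 and 13, compute 3 + 13 = 16, push 16
Push 14
Pop 16 and 14, compute 16 - 14 = 2, push 2
Stack result: 2

2


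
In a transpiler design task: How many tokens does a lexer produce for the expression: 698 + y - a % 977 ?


Scanning '698 + y - a % 977'
Token 1: '698' -> integer_literal
Token 2: '+' -> operator
Token 3: 'y' -> identifier
Token 4: '-' -> operator
Token 5: 'a' -> identifier
Token 6: '%' -> operator
Token 7: '977' -> integer_literal
Total tokens: 7

7


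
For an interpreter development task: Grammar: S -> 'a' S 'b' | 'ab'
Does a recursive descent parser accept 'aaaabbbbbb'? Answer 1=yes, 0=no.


Grammar accepts strings of the form a^n b^n (n >= 1)
Word: 'aaaabbbbbb'
Counting: 4 a's and 6 b's
Check: 4 == 6? No
Mismatch: a-count != b-count
Rejected

0


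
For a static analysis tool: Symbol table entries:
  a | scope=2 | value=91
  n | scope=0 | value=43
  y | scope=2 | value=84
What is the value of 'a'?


Searching symbol table for 'a':
  a | scope=2 | value=91 <- MATCH
  n | scope=0 | value=43
  y | scope=2 | value=84
Found 'a' at scope 2 with value 91

91


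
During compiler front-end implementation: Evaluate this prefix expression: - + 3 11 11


Parsing prefix expression: - + 3 11 11
Step 1: Innermost operation '+ 3 11'
  3 + 11 = 14
Step 2: Outer operation '- [14] 11'
  14 - 11 = 3

3


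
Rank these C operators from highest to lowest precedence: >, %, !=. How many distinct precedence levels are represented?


Looking up precedence for each operator:
  > -> precedence 4
  % -> precedence 6
  != -> precedence 3
Sorted highest to lowest: %, >, !=
Distinct precedence values: [6, 4, 3]
Number of distinct levels: 3

3


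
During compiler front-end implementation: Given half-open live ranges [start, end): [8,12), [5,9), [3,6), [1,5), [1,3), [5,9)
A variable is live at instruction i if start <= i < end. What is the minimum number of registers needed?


Live ranges:
  Var0: [8, 12)
  Var1: [5, 9)
  Var2: [3, 6)
  Var3: [1, 5)
  Var4: [1, 3)
  Var5: [5, 9)
Sweep-line events (position, delta, active):
  pos=1 start -> active=1
  pos=1 start -> active=2
  pos=3 end -> active=1
  pos=3 start -> active=2
  pos=5 end -> active=1
  pos=5 start -> active=2
  pos=5 start -> active=3
  pos=6 end -> active=2
  pos=8 start -> active=3
  pos=9 end -> active=2
  pos=9 end -> active=1
  pos=12 end -> active=0
Maximum simultaneous active: 3
Minimum registers needed: 3

3


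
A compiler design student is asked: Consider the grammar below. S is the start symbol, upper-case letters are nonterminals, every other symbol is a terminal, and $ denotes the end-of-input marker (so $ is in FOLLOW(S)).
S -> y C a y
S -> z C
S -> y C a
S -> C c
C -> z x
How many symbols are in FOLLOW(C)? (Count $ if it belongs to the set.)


S is the start symbol and does not occur in any rule body, so FOLLOW(S) = {$}.
Examining every occurrence of C in a rule body:
  S -> y C a y : C is followed by terminal 'a' -> add 'a'
  S -> z C : C is at the right end -> add FOLLOW(S) = {$}
  S -> y C a : C is followed by terminal 'a' -> add 'a' (already in the set)
  S -> C c : C is followed by terminal 'c' -> add 'c'
  C -> z x : C does not occur in the body -> contributes nothing
FOLLOW(C) = {a, c, $}
Count: 3

3


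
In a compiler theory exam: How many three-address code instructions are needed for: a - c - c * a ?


Expression: a - c - c * a
Generating three-address code (respecting * over +/- precedence):
  Instruction 1: t1 = c * a
  Instruction 2: t2 = a - c
  Instruction 3: t3 = t2 - t1
Total instructions: 3

3


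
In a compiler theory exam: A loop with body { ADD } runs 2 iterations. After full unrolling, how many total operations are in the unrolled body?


Loop body operations: ADD (1 op per iteration)
Unrolling 2 iterations:
  Iteration 1: ADD (1 ops)
  Iteration 2: ADD (1 ops)
Total: 2 iterations * 1 ops/iter = 2 operations

2


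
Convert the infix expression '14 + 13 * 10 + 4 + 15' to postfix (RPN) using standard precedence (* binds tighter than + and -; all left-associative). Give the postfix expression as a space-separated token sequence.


Applying the shunting-yard algorithm:
  Operand 14 -> output
  Push '+' onto operator stack -> op-stack: [+]
  Operand 13 -> output
  Push '*' onto operator stack -> op-stack: [+, *]
  Operand 10 -> output
  See '+' (prec 1); top '*' (prec 2) >= it -> pop '*' to output
  See '+' (prec 1); top '+' (prec 1) >= it -> pop '+' to output
  Push '+' onto operator stack -> op-stack: [+]
  Operand 4 -> output
  See '+' (prec 1); top '+' (prec 1) >= it -> pop '+' to output
  Push '+' onto operator stack -> op-stack: [+]
  Operand 15 -> output
  End of input: pop '+' to output
Postfix result: 14 13 10 * + 4 + 15 +

14 13 10 * + 4 + 15 +


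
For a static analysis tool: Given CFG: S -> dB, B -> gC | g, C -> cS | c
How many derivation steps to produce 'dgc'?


Grammar: S -> dB, B -> gC | g, C -> cS | c
Deriving 'dgc':
Step 1: S -> dB => dB
Step 2: B -> gC => dgC
Step 3: C -> c => dgc
Total derivation steps: 3

3


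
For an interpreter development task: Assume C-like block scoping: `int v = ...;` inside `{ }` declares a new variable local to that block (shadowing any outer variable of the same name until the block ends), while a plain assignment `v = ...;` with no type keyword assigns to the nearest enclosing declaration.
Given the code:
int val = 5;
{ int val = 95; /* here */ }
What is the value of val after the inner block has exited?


Analyzing scoping rules:
Outer scope: declares val = 5
Inner block: 'int val = 95;' declares a NEW val that shadows the outer one
When the block exits the inner val goes out of scope; the outer val was never modified -> 5
Result: 5

5


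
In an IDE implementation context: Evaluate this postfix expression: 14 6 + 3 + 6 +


Processing tokens left to right:
Push 14, Push 6
Pop 14 and 6, compute 14 + 6 = 20, push 20
Push 3
Pop 20 and 3, compute 20 + 3 = 23, push 23
Push 6
Pop 23 and 6, compute 23 + 6 = 29, push 29
Stack result: 29

29


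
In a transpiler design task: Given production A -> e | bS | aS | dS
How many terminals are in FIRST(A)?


Production: A -> e | bS | aS | dS
Examining each alternative for leading terminals:
  A -> e : first terminal = 'e'
  A -> bS : first terminal = 'b'
  A -> aS : first terminal = 'a'
  A -> dS : first terminal = 'd'
FIRST(A) = {a, b, d, e}
Count: 4

4


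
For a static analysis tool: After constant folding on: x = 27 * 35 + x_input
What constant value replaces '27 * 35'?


Identifying constant sub-expression:
  Original: x = 27 * 35 + x_input
  27 and 35 are both compile-time constants
  Evaluating: 27 * 35 = 945
  After folding: x = 945 + x_input

945


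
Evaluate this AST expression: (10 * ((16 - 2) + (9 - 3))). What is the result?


Expression: (10 * ((16 - 2) + (9 - 3)))
Evaluating step by step:
  16 - 2 = 14
  9 - 3 = 6
  14 + 6 = 20
  10 * 20 = 200
Result: 200

200


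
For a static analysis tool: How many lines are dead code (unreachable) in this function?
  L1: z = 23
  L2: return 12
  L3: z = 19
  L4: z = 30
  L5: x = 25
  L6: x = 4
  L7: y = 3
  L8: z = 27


Analyzing control flow:
  L1: reachable (before return)
  L2: reachable (return statement)
  L3: DEAD (after return at L2)
  L4: DEAD (after return at L2)
  L5: DEAD (after return at L2)
  L6: DEAD (after return at L2)
  L7: DEAD (after return at L2)
  L8: DEAD (after return at L2)
Return at L2, total lines = 8
Dead lines: L3 through L8
Count: 6

6


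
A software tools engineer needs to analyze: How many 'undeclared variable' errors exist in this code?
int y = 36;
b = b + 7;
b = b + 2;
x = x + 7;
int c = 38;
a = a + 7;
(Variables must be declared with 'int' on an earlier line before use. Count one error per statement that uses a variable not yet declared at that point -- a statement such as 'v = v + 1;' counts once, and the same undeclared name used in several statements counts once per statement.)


Scanning code line by line:
  Line 1: declare 'y' -> declared = ['y']
  Line 2: use 'b' -> ERROR (undeclared)
  Line 3: use 'b' -> ERROR (undeclared)
  Line 4: use 'x' -> ERROR (undeclared)
  Line 5: declare 'c' -> declared = ['c', 'y']
  Line 6: use 'a' -> ERROR (undeclared)
Total undeclared variable errors: 4

4


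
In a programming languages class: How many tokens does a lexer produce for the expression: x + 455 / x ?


Scanning 'x + 455 / x'
Token 1: 'x' -> identifier
Token 2: '+' -> operator
Token 3: '455' -> integer_literal
Token 4: '/' -> operator
Token 5: 'x' -> identifier
Total tokens: 5

5


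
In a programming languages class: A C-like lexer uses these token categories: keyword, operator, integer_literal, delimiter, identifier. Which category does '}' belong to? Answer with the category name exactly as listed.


Token: '}'
Checking categories:
  identifier: no
  integer_literal: no
  operator: no
  keyword: no
  delimiter: YES
Category: delimiter

delimiter


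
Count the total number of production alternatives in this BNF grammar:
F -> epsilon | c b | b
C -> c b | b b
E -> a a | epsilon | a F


Counting alternatives per rule:
  F: 3 alternative(s)
  C: 2 alternative(s)
  E: 3 alternative(s)
Sum: 3 + 2 + 3 = 8

8


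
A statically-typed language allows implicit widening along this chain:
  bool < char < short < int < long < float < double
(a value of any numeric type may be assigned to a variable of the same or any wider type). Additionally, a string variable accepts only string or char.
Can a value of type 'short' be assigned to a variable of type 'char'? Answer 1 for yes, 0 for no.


Target variable type: char
Source value type: short
Numeric ranks: short=2, char=1
Widening allowed iff rank(source) <= rank(target): 2 <= 1? No
Result: 0

0


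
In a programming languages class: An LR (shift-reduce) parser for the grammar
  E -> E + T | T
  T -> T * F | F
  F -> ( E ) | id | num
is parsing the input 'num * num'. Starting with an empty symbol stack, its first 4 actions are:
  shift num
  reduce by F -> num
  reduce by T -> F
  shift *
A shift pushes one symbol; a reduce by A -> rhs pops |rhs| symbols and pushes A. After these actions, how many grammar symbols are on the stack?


Tracking the symbol stack through each action:
  Action 1: shift 'num' : push -> stack = [num] (size 1)
  Action 2: reduce by F -> num : pop 1, push F -> stack = [F] (size 1)
  Action 3: reduce by T -> F : pop 1, push T -> stack = [T] (size 1)
  Action 4: shift '*' : push -> stack = [T, *] (size 2)
Final stack size: 2

2


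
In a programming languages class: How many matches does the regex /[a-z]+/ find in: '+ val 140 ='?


Pattern: /[a-z]+/ (identifiers)
Input: '+ val 140 ='
Scanning for matches:
  Match 1: 'val'
Total matches: 1

1


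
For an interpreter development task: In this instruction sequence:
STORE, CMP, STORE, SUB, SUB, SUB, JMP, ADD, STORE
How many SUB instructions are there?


Scanning instruction sequence for SUB:
  Position 1: STORE
  Position 2: CMP
  Position 3: STORE
  Position 4: SUB <- MATCH
  Position 5: SUB <- MATCH
  Position 6: SUB <- MATCH
  Position 7: JMP
  Position 8: ADD
  Position 9: STORE
Matches at positions: [4, 5, 6]
Total SUB count: 3

3


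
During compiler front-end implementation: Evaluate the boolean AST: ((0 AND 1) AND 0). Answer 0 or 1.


Step 1: Evaluate inner node
  0 AND 1 = 0
Step 2: Evaluate root node
  0 AND 0 = 0

0


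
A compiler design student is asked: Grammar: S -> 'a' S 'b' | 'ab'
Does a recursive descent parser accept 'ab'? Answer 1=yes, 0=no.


Grammar accepts strings of the form a^n b^n (n >= 1)
Word: 'ab'
Counting: 1 a's and 1 b's
Check: 1 == 1? Yes
Derivation (S -> aSb applied 0 time(s), then S -> ab): S => ab
Accepted

1


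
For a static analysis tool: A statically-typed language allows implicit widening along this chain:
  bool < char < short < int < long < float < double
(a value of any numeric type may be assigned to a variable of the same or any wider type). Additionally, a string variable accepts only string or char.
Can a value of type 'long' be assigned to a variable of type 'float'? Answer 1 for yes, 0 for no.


Target variable type: float
Source value type: long
Numeric ranks: long=4, float=5
Widening allowed iff rank(source) <= rank(target): 4 <= 5? Yes
Result: 1

1


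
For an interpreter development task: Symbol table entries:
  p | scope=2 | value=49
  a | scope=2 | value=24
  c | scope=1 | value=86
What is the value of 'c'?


Searching symbol table for 'c':
  p | scope=2 | value=49
  a | scope=2 | value=24
  c | scope=1 | value=86 <- MATCH
Found 'c' at scope 1 with value 86

86


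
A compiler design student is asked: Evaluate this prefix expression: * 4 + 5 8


Parsing prefix expression: * 4 + 5 8
Step 1: Innermost operation '+ 5 8'
  5 + 8 = 13
Step 2: Outer operation '* 4 [13]'
  4 * 13 = 52

52


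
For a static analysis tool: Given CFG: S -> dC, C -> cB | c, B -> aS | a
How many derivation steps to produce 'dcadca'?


Grammar: S -> dC, C -> cB | c, B -> aS | a
Deriving 'dcadca':
Step 1: S -> dC => dC
Step 2: C -> cB => dcB
Step 3: B -> aS => dcaS
Step 4: S -> dC => dcadC
Step 5: C -> cB => dcadcB
Step 6: B -> a => dcadca
Total derivation steps: 6

6


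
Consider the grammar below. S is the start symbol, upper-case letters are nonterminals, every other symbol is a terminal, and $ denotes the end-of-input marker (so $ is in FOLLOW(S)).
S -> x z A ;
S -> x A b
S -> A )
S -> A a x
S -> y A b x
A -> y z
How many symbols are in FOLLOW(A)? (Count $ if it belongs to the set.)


S is the start symbol and does not occur in any rule body, so FOLLOW(S) = {$}.
Examining every occurrence of A in a rule body:
  S -> x z A ; : A is followed by terminal ';' -> add ';'
  S -> x A b : A is followed by terminal 'b' -> add 'b'
  S -> A ) : A is followed by terminal ')' -> add ')'
  S -> A a x : A is followed by terminal 'a' -> add 'a'
  S -> y A b x : A is followed by terminal 'b' -> add 'b' (already in the set)
  A -> y z : A does not occur in the body -> contributes nothing
FOLLOW(A) = {), ;, a, b}
Count: 4

4


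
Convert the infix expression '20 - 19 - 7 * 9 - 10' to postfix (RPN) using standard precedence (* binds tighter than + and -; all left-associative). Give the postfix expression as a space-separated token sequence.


Applying the shunting-yard algorithm:
  Operand 20 -> output
  Push '-' onto operator stack -> op-stack: [-]
  Operand 19 -> output
  See '-' (prec 1); top '-' (prec 1) >= it -> pop '-' to output
  Push '-' onto operator stack -> op-stack: [-]
  Operand 7 -> output
  Push '*' onto operator stack -> op-stack: [-, *]
  Operand 9 -> output
  See '-' (prec 1); top '*' (prec 2) >= it -> pop '*' to output
  See '-' (prec 1); top '-' (prec 1) >= it -> pop '-' to output
  Push '-' onto operator stack -> op-stack: [-]
  Operand 10 -> output
  End of input: pop '-' to output
Postfix result: 20 19 - 7 9 * - 10 -

20 19 - 7 9 * - 10 -


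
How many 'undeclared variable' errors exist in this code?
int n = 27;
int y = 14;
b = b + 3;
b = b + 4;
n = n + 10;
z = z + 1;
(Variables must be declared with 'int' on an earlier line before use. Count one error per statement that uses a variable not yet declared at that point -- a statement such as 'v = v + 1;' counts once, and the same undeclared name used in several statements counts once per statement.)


Scanning code line by line:
  Line 1: declare 'n' -> declared = ['n']
  Line 2: declare 'y' -> declared = ['n', 'y']
  Line 3: use 'b' -> ERROR (undeclared)
  Line 4: use 'b' -> ERROR (undeclared)
  Line 5: use 'n' -> OK (declared)
  Line 6: use 'z' -> ERROR (undeclared)
Total undeclared variable errors: 3

3


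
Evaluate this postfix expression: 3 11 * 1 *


Processing tokens left to right:
Push 3, Push 11
Pop 3 and 11, compute 3 * 11 = 33, push 33
Push 1
Pop 33 and 1, compute 33 * 1 = 33, push 33
Stack result: 33

33


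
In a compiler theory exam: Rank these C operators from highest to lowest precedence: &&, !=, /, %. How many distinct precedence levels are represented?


Looking up precedence for each operator:
  && -> precedence 2
  != -> precedence 3
  / -> precedence 6
  % -> precedence 6
Sorted highest to lowest: /, %, !=, &&
Distinct precedence values: [6, 3, 2]
Number of distinct levels: 3

3


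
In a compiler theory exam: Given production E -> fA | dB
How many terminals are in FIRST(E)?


Production: E -> fA | dB
Examining each alternative for leading terminals:
  E -> fA : first terminal = 'f'
  E -> dB : first terminal = 'd'
FIRST(E) = {d, f}
Count: 2

2


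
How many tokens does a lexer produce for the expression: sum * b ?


Scanning 'sum * b'
Token 1: 'sum' -> identifier
Token 2: '*' -> operator
Token 3: 'b' -> identifier
Total tokens: 3

3


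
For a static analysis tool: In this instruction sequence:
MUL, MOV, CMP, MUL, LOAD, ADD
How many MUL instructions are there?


Scanning instruction sequence for MUL:
  Position 1: MUL <- MATCH
  Position 2: MOV
  Position 3: CMP
  Position 4: MUL <- MATCH
  Position 5: LOAD
  Position 6: ADD
Matches at positions: [1, 4]
Total MUL count: 2

2


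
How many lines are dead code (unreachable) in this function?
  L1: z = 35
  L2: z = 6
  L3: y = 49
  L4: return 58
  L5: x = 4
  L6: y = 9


Analyzing control flow:
  L1: reachable (before return)
  L2: reachable (before return)
  L3: reachable (before return)
  L4: reachable (return statement)
  L5: DEAD (after return at L4)
  L6: DEAD (after return at L4)
Return at L4, total lines = 6
Dead lines: L5 through L6
Count: 2

2


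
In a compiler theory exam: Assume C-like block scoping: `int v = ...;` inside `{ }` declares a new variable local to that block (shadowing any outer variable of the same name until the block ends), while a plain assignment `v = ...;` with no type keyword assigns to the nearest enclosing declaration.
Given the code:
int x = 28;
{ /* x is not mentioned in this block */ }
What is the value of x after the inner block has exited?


Analyzing scoping rules:
Outer scope: declares x = 28
Inner block: x is neither redeclared nor assigned -> unchanged
After the block -> 28
Result: 28

28


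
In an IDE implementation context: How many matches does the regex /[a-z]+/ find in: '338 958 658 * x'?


Pattern: /[a-z]+/ (identifiers)
Input: '338 958 658 * x'
Scanning for matches:
  Match 1: 'x'
Total matches: 1

1


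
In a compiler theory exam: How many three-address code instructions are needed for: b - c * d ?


Expression: b - c * d
Generating three-address code (respecting * over +/- precedence):
  Instruction 1: t1 = c * d
  Instruction 2: t2 = b - t1
Total instructions: 2

2


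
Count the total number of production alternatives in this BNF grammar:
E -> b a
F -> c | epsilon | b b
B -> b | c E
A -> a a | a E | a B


Counting alternatives per rule:
  E: 1 alternative(s)
  F: 3 alternative(s)
  B: 2 alternative(s)
  A: 3 alternative(s)
Sum: 1 + 3 + 2 + 3 = 9

9


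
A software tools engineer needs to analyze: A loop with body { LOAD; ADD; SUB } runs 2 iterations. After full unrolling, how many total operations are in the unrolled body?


Loop body operations: LOAD, ADD, SUB (3 ops per iteration)
Unrolling 2 iterations:
  Iteration 1: LOAD, ADD, SUB (3 ops)
  Iteration 2: LOAD, ADD, SUB (3 ops)
Total: 2 iterations * 3 ops/iter = 6 operations

6


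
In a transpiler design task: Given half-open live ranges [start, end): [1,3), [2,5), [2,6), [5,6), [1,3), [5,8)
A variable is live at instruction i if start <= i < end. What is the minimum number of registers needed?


Live ranges:
  Var0: [1, 3)
  Var1: [2, 5)
  Var2: [2, 6)
  Var3: [5, 6)
  Var4: [1, 3)
  Var5: [5, 8)
Sweep-line events (position, delta, active):
  pos=1 start -> active=1
  pos=1 start -> active=2
  pos=2 start -> active=3
  pos=2 start -> active=4
  pos=3 end -> active=3
  pos=3 end -> active=2
  pos=5 end -> active=1
  pos=5 start -> active=2
  pos=5 start -> active=3
  pos=6 end -> active=2
  pos=6 end -> active=1
  pos=8 end -> active=0
Maximum simultaneous active: 4
Minimum registers needed: 4

4


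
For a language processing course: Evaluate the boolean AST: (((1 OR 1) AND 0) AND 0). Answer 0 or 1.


Step 1: Evaluate inner node
  1 OR 1 = 1
Step 2: Evaluate next node
  1 AND 0 = 0
Step 3: Evaluate root node
  0 AND 0 = 0

0


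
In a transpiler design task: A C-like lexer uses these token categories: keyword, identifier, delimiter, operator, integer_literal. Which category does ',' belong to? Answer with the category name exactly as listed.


Token: ','
Checking categories:
  identifier: no
  integer_literal: no
  operator: no
  keyword: no
  delimiter: YES
Category: delimiter

delimiter


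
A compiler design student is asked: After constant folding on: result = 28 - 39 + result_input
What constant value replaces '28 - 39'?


Identifying constant sub-expression:
  Original: result = 28 - 39 + result_input
  28 and 39 are both compile-time constants
  Evaluating: 28 - 39 = -11
  After folding: result = -11 + result_input

-11


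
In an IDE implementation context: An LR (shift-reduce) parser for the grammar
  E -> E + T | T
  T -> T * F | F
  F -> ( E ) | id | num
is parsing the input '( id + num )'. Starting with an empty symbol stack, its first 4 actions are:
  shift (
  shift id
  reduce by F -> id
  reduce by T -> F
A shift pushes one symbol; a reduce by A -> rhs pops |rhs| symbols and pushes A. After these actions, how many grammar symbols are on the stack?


Tracking the symbol stack through each action:
  Action 1: shift '(' : push -> stack = [(] (size 1)
  Action 2: shift 'id' : push -> stack = [(, id] (size 2)
  Action 3: reduce by F -> id : pop 1, push F -> stack = [(, F] (size 2)
  Action 4: reduce by T -> F : pop 1, push T -> stack = [(, T] (size 2)
Final stack size: 2

2


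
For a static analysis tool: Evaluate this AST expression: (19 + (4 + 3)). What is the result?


Expression: (19 + (4 + 3))
Evaluating step by step:
  4 + 3 = 7
  19 + 7 = 26
Result: 26

26


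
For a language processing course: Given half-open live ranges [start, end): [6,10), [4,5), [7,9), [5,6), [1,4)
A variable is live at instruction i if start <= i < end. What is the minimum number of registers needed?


Live ranges:
  Var0: [6, 10)
  Var1: [4, 5)
  Var2: [7, 9)
  Var3: [5, 6)
  Var4: [1, 4)
Sweep-line events (position, delta, active):
  pos=1 start -> active=1
  pos=4 end -> active=0
  pos=4 start -> active=1
  pos=5 end -> active=0
  pos=5 start -> active=1
  pos=6 end -> active=0
  pos=6 start -> active=1
  pos=7 start -> active=2
  pos=9 end -> active=1
  pos=10 end -> active=0
Maximum simultaneous active: 2
Minimum registers needed: 2

2


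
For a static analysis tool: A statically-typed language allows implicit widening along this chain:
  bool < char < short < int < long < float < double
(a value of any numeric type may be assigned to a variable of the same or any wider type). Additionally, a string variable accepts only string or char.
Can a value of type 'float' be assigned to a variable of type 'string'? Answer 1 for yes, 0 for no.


Target variable type: string
Source value type: float
Rule: string accepts only {string, char}
  source 'float' in {string, char}? No
Result: 0

0


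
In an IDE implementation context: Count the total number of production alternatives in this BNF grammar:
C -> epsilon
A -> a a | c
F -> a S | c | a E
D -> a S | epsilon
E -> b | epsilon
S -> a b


Counting alternatives per rule:
  C: 1 alternative(s)
  A: 2 alternative(s)
  F: 3 alternative(s)
  D: 2 alternative(s)
  E: 2 alternative(s)
  S: 1 alternative(s)
Sum: 1 + 2 + 3 + 2 + 2 + 1 = 11

11


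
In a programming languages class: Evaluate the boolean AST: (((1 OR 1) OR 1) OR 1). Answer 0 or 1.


Step 1: Evaluate inner node
  1 OR 1 = 1
Step 2: Evaluate next node
  1 OR 1 = 1
Step 3: Evaluate root node
  1 OR 1 = 1

1


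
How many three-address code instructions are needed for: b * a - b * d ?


Expression: b * a - b * d
Generating three-address code (respecting * over +/- precedence):
  Instruction 1: t1 = b * a
  Instruction 2: t2 = b * d
  Instruction 3: t3 = t1 - t2
Total instructions: 3

3


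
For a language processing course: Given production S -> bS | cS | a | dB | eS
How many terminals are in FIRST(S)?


Production: S -> bS | cS | a | dB | eS
Examining each alternative for leading terminals:
  S -> bS : first terminal = 'b'
  S -> cS : first terminal = 'c'
  S -> a : first terminal = 'a'
  S -> dB : first terminal = 'd'
  S -> eS : first terminal = 'e'
FIRST(S) = {a, b, c, d, e}
Count: 5

5


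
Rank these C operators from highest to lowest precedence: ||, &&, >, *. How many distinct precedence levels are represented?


Looking up precedence for each operator:
  || -> precedence 1
  && -> precedence 2
  > -> precedence 4
  * -> precedence 6
Sorted highest to lowest: *, >, &&, ||
Distinct precedence values: [6, 4, 2, 1]
Number of distinct levels: 4

4


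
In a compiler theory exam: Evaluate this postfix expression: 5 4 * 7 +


Processing tokens left to right:
Push 5, Push 4
Pop 5 and 4, compute 5 * 4 = 20, push 20
Push 7
Pop 20 and 7, compute 20 + 7 = 27, push 27
Stack result: 27

27


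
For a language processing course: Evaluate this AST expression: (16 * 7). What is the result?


Expression: (16 * 7)
Evaluating step by step:
  16 * 7 = 112
Result: 112

112


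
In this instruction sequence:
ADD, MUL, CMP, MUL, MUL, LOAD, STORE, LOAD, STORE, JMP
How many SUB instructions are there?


Scanning instruction sequence for SUB:
  Position 1: ADD
  Position 2: MUL
  Position 3: CMP
  Position 4: MUL
  Position 5: MUL
  Position 6: LOAD
  Position 7: STORE
  Position 8: LOAD
  Position 9: STORE
  Position 10: JMP
Matches at positions: []
Total SUB count: 0

0


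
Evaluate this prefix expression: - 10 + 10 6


Parsing prefix expression: - 10 + 10 6
Step 1: Innermost operation '+ 10 6'
  10 + 6 = 16
Step 2: Outer operation '- 10 [16]'
  10 - 16 = -6

-6


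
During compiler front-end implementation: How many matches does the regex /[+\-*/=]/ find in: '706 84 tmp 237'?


Pattern: /[+\-*/=]/ (operators)
Input: '706 84 tmp 237'
Scanning for matches:
Total matches: 0

0


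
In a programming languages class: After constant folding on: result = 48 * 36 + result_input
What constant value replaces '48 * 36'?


Identifying constant sub-expression:
  Original: result = 48 * 36 + result_input
  48 and 36 are both compile-time constants
  Evaluating: 48 * 36 = 1728
  After folding: result = 1728 + result_input

1728


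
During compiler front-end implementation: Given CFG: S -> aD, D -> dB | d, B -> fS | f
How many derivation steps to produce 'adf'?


Grammar: S -> aD, D -> dB | d, B -> fS | f
Deriving 'adf':
Step 1: S -> aD => aD
Step 2: D -> dB => adB
Step 3: B -> f => adf
Total derivation steps: 3

3


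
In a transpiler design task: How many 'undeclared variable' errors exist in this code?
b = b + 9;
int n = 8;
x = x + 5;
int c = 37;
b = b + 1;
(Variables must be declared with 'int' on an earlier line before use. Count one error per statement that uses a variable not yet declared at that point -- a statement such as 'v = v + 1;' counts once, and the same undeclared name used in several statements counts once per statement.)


Scanning code line by line:
  Line 1: use 'b' -> ERROR (undeclared)
  Line 2: declare 'n' -> declared = ['n']
  Line 3: use 'x' -> ERROR (undeclared)
  Line 4: declare 'c' -> declared = ['c', 'n']
  Line 5: use 'b' -> ERROR (undeclared)
Total undeclared variable errors: 3

3


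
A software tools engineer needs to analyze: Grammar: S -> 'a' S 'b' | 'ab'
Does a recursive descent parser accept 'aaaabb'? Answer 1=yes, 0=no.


Grammar accepts strings of the form a^n b^n (n >= 1)
Word: 'aaaabb'
Counting: 4 a's and 2 b's
Check: 4 == 2? No
Mismatch: a-count != b-count
Rejected

0


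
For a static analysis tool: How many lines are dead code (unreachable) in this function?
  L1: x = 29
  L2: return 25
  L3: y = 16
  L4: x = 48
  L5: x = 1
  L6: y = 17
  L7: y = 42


Analyzing control flow:
  L1: reachable (before return)
  L2: reachable (return statement)
  L3: DEAD (after return at L2)
  L4: DEAD (after return at L2)
  L5: DEAD (after return at L2)
  L6: DEAD (after return at L2)
  L7: DEAD (after return at L2)
Return at L2, total lines = 7
Dead lines: L3 through L7
Count: 5

5


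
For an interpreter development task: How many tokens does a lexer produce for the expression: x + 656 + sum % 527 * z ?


Scanning 'x + 656 + sum % 527 * z'
Token 1: 'x' -> identifier
Token 2: '+' -> operator
Token 3: '656' -> integer_literal
Token 4: '+' -> operator
Token 5: 'sum' -> identifier
Token 6: '%' -> operator
Token 7: '527' -> integer_literal
Token 8: '*' -> operator
Token 9: 'z' -> identifier
Total tokens: 9

9


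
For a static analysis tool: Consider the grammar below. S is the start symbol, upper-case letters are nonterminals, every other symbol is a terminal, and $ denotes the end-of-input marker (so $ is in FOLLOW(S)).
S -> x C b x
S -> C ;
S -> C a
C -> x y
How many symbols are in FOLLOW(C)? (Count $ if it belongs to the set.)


S is the start symbol and does not occur in any rule body, so FOLLOW(S) = {$}.
Examining every occurrence of C in a rule body:
  S -> x C b x : C is followed by terminal 'b' -> add 'b'
  S -> C ; : C is followed by terminal ';' -> add ';'
  S -> C a : C is followed by terminal 'a' -> add 'a'
  C -> x y : C does not occur in the body -> contributes nothing
FOLLOW(C) = {;, a, b}
Count: 3

3


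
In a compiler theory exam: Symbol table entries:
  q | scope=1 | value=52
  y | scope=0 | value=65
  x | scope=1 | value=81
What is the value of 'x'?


Searching symbol table for 'x':
  q | scope=1 | value=52
  y | scope=0 | value=65
  x | scope=1 | value=81 <- MATCH
Found 'x' at scope 1 with value 81

81


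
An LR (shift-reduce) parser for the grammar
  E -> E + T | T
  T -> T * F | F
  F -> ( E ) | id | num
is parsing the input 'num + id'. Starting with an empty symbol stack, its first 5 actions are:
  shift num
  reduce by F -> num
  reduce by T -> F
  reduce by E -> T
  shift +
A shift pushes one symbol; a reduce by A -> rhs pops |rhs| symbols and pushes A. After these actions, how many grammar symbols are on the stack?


Tracking the symbol stack through each action:
  Action 1: shift 'num' : push -> stack = [num] (size 1)
  Action 2: reduce by F -> num : pop 1, push F -> stack = [F] (size 1)
  Action 3: reduce by T -> F : pop 1, push T -> stack = [T] (size 1)
  Action 4: reduce by E -> T : pop 1, push E -> stack = [E] (size 1)
  Action 5: shift '+' : push -> stack = [E, +] (size 2)
Final stack size: 2

2


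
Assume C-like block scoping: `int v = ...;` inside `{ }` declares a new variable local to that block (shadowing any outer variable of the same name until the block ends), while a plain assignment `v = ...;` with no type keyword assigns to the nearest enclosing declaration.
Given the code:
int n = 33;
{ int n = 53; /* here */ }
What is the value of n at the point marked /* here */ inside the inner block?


Analyzing scoping rules:
Outer scope: declares n = 33
Inner block: 'int n = 53;' declares a NEW n that shadows the outer one
Inside the block the inner declaration is in scope -> 53
Result: 53

53


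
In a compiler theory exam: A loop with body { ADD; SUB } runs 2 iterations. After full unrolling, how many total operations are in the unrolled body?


Loop body operations: ADD, SUB (2 ops per iteration)
Unrolling 2 iterations:
  Iteration 1: ADD, SUB (2 ops)
  Iteration 2: ADD, SUB (2 ops)
Total: 2 iterations * 2 ops/iter = 4 operations

4


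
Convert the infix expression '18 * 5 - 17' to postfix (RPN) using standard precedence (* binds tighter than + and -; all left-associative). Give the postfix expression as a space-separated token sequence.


Applying the shunting-yard algorithm:
  Operand 18 -> output
  Push '*' onto operator stack -> op-stack: [*]
  Operand 5 -> output
  See '-' (prec 1); top '*' (prec 2) >= it -> pop '*' to output
  Push '-' onto operator stack -> op-stack: [-]
  Operand 17 -> output
  End of input: pop '-' to output
Postfix result: 18 5 * 17 -

18 5 * 17 -


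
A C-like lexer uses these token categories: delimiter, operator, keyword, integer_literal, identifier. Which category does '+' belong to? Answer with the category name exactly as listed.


Token: '+'
Checking categories:
  identifier: no
  integer_literal: no
  operator: YES
  keyword: no
  delimiter: no
Category: operator

operator
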